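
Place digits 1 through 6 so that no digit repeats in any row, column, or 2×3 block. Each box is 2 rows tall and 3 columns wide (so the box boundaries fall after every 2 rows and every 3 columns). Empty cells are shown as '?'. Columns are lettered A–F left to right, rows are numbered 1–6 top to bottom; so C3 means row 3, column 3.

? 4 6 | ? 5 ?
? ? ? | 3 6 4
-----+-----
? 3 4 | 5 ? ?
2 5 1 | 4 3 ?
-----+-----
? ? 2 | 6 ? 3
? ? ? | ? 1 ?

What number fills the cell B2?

2

C2 = 5: row 2 has {3,4,6}; col 3 has {1,2,4,6}; box has {4,6} → only 5 remains.
A3 = 6: row 3 has {3,4,5}; col 1 has {2}; box has {1,2,3,4,5} → only 6 remains.
E3 = 2: row 3 has {3,4,5,6}; col 5 has {1,3,5,6}; box has {3,4,5} → only 2 remains.
F3 = 1: row 3 has {2,3,4,5,6}; col 6 has {3,4}; box has {2,3,4,5} → only 1 remains.
F4 = 6: row 4 has {1,2,3,4,5}; col 6 has {1,3,4}; box has {1,2,3,4,5} → only 6 remains.
B5 = 1: row 5 has {2,3,6}; col 2 has {3,4,5}; box has {2} → only 1 remains.
E5 = 4: row 5 has {1,2,3,6}; col 5 has {1,2,3,5,6}; box has {1,3,6} → only 4 remains.
B6 = 6: row 6 has {1}; col 2 has {1,3,4,5}; box has {1,2} → only 6 remains.
C6 = 3: row 6 has {1,6}; col 3 has {1,2,4,5,6}; box has {1,2,6} → only 3 remains.
D6 = 2: row 6 has {1,3,6}; col 4 has {3,4,5,6}; box has {1,3,4,6} → only 2 remains.
F6 = 5: row 6 has {1,2,3,6}; col 6 has {1,3,4,6}; box has {1,2,3,4,6} → only 5 remains.
D1 = 1: row 1 has {4,5,6}; col 4 has {2,3,4,5,6}; box has {3,4,5,6} → only 1 remains.
F1 = 2: row 1 has {1,4,5,6}; col 6 has {1,3,4,5,6}; box has {1,3,4,5,6} → only 2 remains.
A2 = 1: row 2 has {3,4,5,6}; col 1 has {2,6}; box has {4,5,6} → only 1 remains.
B2 = 2: row 2 has {1,3,4,5,6}; col 2 has {1,3,4,5,6}; box has {1,4,5,6} → only 2 remains.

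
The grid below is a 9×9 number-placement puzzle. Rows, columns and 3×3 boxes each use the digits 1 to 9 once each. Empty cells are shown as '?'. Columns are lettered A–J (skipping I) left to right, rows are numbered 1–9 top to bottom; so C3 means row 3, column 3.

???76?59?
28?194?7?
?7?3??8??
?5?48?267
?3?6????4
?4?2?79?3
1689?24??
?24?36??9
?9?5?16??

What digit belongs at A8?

B1 = 1 (sole candidate).
C1 = 3 (sole candidate).
F1 = 8 (sole candidate).
J1 = 2 (sole candidate).
G2 = 3 (sole candidate).
J2 = 6 (sole candidate).
F3 = 5 (sole candidate).
J3 = 1 (sole candidate).
A4 = 9 (sole candidate).
C4 = 1 (sole candidate).
F4 = 3 (sole candidate).
F5 = 9 (sole candidate).
G5 = 1 (sole candidate).
C6 = 6 (sole candidate).
E7 = 7 (sole candidate).
J7 = 5 (sole candidate).
D8 = 8 (sole candidate).
G8 = 7 (sole candidate).
H8 = 1 (sole candidate).
C9 = 7 (sole candidate).
E9 = 4 (sole candidate).
J9 = 8 (sole candidate).
A1 = 4 (sole candidate).
C2 = 5 (sole candidate).
A3 = 6 (sole candidate).
C3 = 9 (sole candidate).
E3 = 2 (sole candidate).
H3 = 4 (sole candidate).
C5 = 2 (sole candidate).
E5 = 5 (sole candidate).
H5 = 8 (sole candidate).
A6 = 8 (sole candidate).
E6 = 1 (sole candidate).
H6 = 5 (sole candidate).
H7 = 3 (sole candidate).
A8 = 5: row 8 has {1,2,3,4,6,7,8,9}; col 1 has {1,2,4,6,8,9}; box has {1,2,4,6,7,8,9} → only 5 remains.

5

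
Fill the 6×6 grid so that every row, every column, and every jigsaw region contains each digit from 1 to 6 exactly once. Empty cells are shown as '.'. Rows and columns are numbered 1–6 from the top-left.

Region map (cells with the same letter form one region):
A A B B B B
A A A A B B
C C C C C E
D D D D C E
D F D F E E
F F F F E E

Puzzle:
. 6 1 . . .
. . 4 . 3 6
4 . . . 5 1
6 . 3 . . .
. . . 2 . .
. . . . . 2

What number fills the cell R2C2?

5

R5C3 = 5 (sole candidate).
R6C3 = 6 (sole candidate).
R6C5 = 4 (sole candidate).
R1C5 = 2 (sole candidate).
R3C3 = 2 (sole candidate).
R4C5 = 1 (sole candidate).
R4C6 = 5 (sole candidate).
R5C1 = 1 (sole candidate).
R5C5 = 6 (sole candidate).
R5C6 = 3 (sole candidate).
R1C6 = 4 (sole candidate).
R3C2 = 3 (sole candidate).
R3C4 = 6 (sole candidate).
R4C4 = 4 (sole candidate).
R5C2 = 4 (sole candidate).
R1C4 = 5 (sole candidate).
R2C4 = 1 (sole candidate).
R4C2 = 2 (sole candidate).
R6C4 = 3 (sole candidate).
R1C1 = 3 (sole candidate).
R2C2 = 5: row 2 has {1,3,4,6}; col 2 has {2,3,4,6}; region has {1,3,4,6} → only 5 remains.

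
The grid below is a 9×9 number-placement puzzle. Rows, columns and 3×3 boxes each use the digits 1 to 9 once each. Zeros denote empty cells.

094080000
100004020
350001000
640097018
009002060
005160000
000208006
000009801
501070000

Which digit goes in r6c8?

4

r3c5 = 2 (sole candidate).
r6c6 = 3 (sole candidate).
r9c6 = 6 (sole candidate).
r1c6 = 5 (sole candidate).
r2c5 = 3 (sole candidate).
r4c4 = 5 (sole candidate).
r5c5 = 4 (sole candidate).
r8c5 = 5 (sole candidate).
r5c4 = 8 (sole candidate).
r7c5 = 1 (sole candidate).
r5c1 = 7 (sole candidate).
r1c1 = 2 (sole candidate).
r6c1 = 8 (sole candidate).
r6c2 = 2 (sole candidate).
r8c1 = 4 (sole candidate).
r8c4 = 3 (sole candidate).
r8c8 = 7 (sole candidate).
r9c4 = 4 (sole candidate).
r1c8 = 3 (sole candidate).
r1c9 = 7 (sole candidate).
r4c3 = 3 (sole candidate).
r4c7 = 2 (sole candidate).
r5c2 = 1 (sole candidate).
r7c1 = 9 (sole candidate).
r7c3 = 7 (sole candidate).
r8c2 = 6 (sole candidate).
r8c3 = 2 (sole candidate).
r9c8 = 9 (sole candidate).
r1c4 = 6 (sole candidate).
r1c7 = 1 (sole candidate).
r6c8 = 4: row 6 has {1,2,3,5,6,8}; col 8 has {1,2,3,6,7,9}; box has {1,2,6,8} → only 4 remains.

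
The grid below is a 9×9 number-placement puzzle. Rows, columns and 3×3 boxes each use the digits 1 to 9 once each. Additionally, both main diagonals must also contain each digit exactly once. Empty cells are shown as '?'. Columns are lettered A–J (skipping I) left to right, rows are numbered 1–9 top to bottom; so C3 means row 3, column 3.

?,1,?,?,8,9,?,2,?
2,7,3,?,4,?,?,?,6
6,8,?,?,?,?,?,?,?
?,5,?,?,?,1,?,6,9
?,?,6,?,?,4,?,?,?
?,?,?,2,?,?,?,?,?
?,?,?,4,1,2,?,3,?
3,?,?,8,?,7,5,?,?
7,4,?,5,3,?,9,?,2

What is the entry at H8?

D2 = 1 (sole candidate).
F2 = 5 (sole candidate).
G2 = 8 (sole candidate).
H2 = 9 (sole candidate).
F3 = 3 (sole candidate).
G3 = 4 (sole candidate).
D4 = 3 (sole candidate).
E4 = 7 (sole candidate).
G4 = 2 (sole candidate).
D5 = 9 (sole candidate).
E5 = 5 (sole candidate).
E6 = 6 (sole candidate).
F6 = 8 (sole candidate).
C7 = 8 (sole candidate).
G7 = 6 (sole candidate).
J7 = 7 (sole candidate).
B8 = 6 (sole candidate).
E8 = 9 (sole candidate).
C9 = 1 (sole candidate).
F9 = 6 (sole candidate).
H9 = 8 (sole candidate).
A1 = 4 (sole candidate).
C1 = 5 (sole candidate).
J1 = 3 (sole candidate).
C3 = 9 (sole candidate).
D3 = 7 (sole candidate).
E3 = 2 (sole candidate).
A4 = 8 (sole candidate).
C4 = 4 (sole candidate).
A5 = 1 (sole candidate).
H5 = 7 (sole candidate).
J5 = 8 (sole candidate).
A6 = 9 (sole candidate).
B6 = 3 (sole candidate).
C6 = 7 (sole candidate).
G6 = 1 (sole candidate).
A7 = 5 (sole candidate).
B7 = 9 (sole candidate).
C8 = 2 (sole candidate).
H8 = 1: row 8 has {2,3,5,6,7,8,9}; col 8 has {2,3,6,7,8,9}; box has {2,3,5,6,7,8,9}; main diagonal has {2,3,4,5,6,7,8,9} → only 1 remains.

1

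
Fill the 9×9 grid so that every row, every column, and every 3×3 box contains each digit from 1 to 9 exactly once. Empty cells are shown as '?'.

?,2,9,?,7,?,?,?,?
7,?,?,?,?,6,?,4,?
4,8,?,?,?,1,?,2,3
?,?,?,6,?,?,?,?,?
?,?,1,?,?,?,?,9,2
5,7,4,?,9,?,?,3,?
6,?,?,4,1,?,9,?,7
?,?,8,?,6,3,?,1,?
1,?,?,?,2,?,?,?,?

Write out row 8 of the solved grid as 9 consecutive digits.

958763214

r1c1 = 3 (sole candidate).
r2c3 = 5 (sole candidate).
r3c3 = 6 (sole candidate).
r3c5 = 5 (sole candidate).
r3c7 = 7 (sole candidate).
r5c1 = 8 (sole candidate).
r1c4 = 8 (sole candidate).
r1c6 = 4 (sole candidate).
r2c2 = 1 (sole candidate).
r2c5 = 3 (sole candidate).
r2c7 = 8 (sole candidate).
r2c9 = 9 (sole candidate).
r3c4 = 9 (sole candidate).
r5c5 = 4 (sole candidate).
r2c4 = 2 (sole candidate).
r4c5 = 8 (sole candidate).
r6c4 = 1 (sole candidate).
r6c6 = 2 (sole candidate).
r6c7 = 6 (sole candidate).
r6c9 = 8 (sole candidate).
r5c7 = 5 (sole candidate).
r1c7 = 1 (sole candidate).
r4c7 = 4 (sole candidate).
r4c8 = 7 (sole candidate).
r4c9 = 1 (sole candidate).
r5c6 = 7 (sole candidate).
r8c7 = 2: row 8 has {1,3,6,8}; col 7 has {1,4,5,6,7,8,9}; box has {1,7,9} → only 2 remains.
r9c7 = 3 (sole candidate).
r4c6 = 5 (sole candidate).
r5c4 = 3 (sole candidate).
r7c6 = 8 (sole candidate).
r7c8 = 5 (sole candidate).
r8c1 = 9: row 8 has {1,2,3,6,8}; col 1 has {1,3,4,5,6,7,8}; box has {1,6,8} → only 9 remains.
r8c9 = 4: row 8 has {1,2,3,6,8,9}; col 9 has {1,2,3,7,8,9}; box has {1,2,3,5,7,9} → only 4 remains.
r9c3 = 7 (sole candidate).
r9c4 = 5 (sole candidate).
r9c6 = 9 (sole candidate).
r9c9 = 6 (sole candidate).
r1c8 = 6 (sole candidate).
r1c9 = 5 (sole candidate).
r4c1 = 2 (sole candidate).
r4c3 = 3 (sole candidate).
r5c2 = 6 (sole candidate).
r7c2 = 3 (sole candidate).
r7c3 = 2 (sole candidate).
r8c2 = 5: row 8 has {1,2,3,4,6,8,9}; col 2 has {1,2,3,6,7,8}; box has {1,2,3,6,7,8,9} → only 5 remains.
r8c4 = 7: row 8 has {1,2,3,4,5,6,8,9}; col 4 has {1,2,3,4,5,6,8,9}; box has {1,2,3,4,5,6,8,9} → only 7 remains.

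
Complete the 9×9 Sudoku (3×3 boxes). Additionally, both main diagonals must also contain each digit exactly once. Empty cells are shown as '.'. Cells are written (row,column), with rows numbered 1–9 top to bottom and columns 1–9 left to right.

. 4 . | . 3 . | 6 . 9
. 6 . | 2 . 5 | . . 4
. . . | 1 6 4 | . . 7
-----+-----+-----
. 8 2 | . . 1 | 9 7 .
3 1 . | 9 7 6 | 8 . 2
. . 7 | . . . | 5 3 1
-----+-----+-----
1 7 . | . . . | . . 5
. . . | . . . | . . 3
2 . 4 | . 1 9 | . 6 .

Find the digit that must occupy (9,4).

(2,8) = 8 (sole candidate).
(3,7) = 3 (sole candidate).
(4,9) = 6 (sole candidate).
(5,3) = 5 (sole candidate).
(5,8) = 4 (sole candidate).
(6,2) = 9 (sole candidate).
(6,4) = 4 (sole candidate).
(7,3) = 6 (sole candidate).
(8,2) = 5 (sole candidate).
(9,2) = 3 (sole candidate).
(9,7) = 7 (sole candidate).
(9,9) = 8 (sole candidate).
(1,1) = 5 (sole candidate).
(2,5) = 9 (sole candidate).
(2,7) = 1 (sole candidate).
(3,2) = 2 (sole candidate).
(3,3) = 9 (sole candidate).
(3,8) = 5 (sole candidate).
(4,1) = 4 (sole candidate).
(4,4) = 3 (sole candidate).
(4,5) = 5 (sole candidate).
(6,1) = 6 (sole candidate).
(6,6) = 2 (sole candidate).
(7,4) = 8 (sole candidate).
(7,6) = 3 (sole candidate).
(7,7) = 4 (sole candidate).
(8,3) = 8 (sole candidate).
(8,6) = 7 (sole candidate).
(8,7) = 2 (sole candidate).
(8,8) = 1 (sole candidate).
(9,4) = 5: row 9 has {1,2,3,4,6,7,8,9}; col 4 has {1,2,3,4,8,9}; box has {1,3,7,8,9} → only 5 remains.

5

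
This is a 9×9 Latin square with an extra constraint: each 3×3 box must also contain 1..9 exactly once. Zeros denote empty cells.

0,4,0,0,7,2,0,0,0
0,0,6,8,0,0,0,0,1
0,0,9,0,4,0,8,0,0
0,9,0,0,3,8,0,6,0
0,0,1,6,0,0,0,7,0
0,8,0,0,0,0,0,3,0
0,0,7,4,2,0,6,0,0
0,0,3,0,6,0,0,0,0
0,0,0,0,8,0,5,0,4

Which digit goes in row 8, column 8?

8

row 9, column 3 = 2: row 9 has {4,5,8}; col 3 has {1,3,6,7,9}; box has {3,7} → only 2 remains.
row 1, column 9 = 6: in row 1, 6 can only go here (every other open cell in that row sees a 6).
row 3, column 6 = 6: in row 3, 6 can only go here (every other open cell in that row sees a 6).
row 5, column 9 = 8: in row 5, 8 can only go here (every other open cell in that row sees an 8).
row 6, column 1 = 6: in row 6, 6 can only go here (every other open cell in that row sees a 6).
row 8, column 1 = 4: in row 8, 4 can only go here (every other open cell in that row sees a 4).
row 8, column 8 = 8: in row 8, 8 can only go here (every other open cell in that row sees an 8).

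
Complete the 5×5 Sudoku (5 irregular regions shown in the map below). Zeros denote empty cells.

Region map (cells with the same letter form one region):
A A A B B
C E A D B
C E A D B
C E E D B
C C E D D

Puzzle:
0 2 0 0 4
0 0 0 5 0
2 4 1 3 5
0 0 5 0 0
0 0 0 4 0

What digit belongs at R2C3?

R1C3 = 3 (sole candidate).
R1C4 = 1 (sole candidate).
R2C3 = 4: row 2 has {5}; col 3 has {1,3,5}; region has {1,2,3} → only 4 remains.

4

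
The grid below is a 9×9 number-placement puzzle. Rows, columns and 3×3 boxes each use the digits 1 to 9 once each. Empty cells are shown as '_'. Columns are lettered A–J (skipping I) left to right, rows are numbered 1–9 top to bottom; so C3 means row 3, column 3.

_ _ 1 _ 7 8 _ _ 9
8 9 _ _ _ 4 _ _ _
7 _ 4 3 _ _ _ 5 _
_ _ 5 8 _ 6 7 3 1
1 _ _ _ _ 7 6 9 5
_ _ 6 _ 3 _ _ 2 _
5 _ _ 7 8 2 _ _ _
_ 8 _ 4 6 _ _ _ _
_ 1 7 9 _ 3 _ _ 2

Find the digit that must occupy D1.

D5 = 2: row 5 has {1,5,6,7,9}; col 4 has {3,4,7,8,9}; box has {3,6,7,8} → only 2 remains.
E5 = 4: row 5 has {1,2,5,6,7,9}; col 5 has {3,6,7,8}; box has {2,3,6,7,8} → only 4 remains.
E9 = 5: row 9 has {1,2,3,7,9}; col 5 has {3,4,6,7,8}; box has {2,3,4,6,7,8,9} → only 5 remains.
E4 = 9: row 4 has {1,3,5,6,7,8}; col 5 has {3,4,5,6,7,8}; box has {2,3,4,6,7,8} → only 9 remains.
B5 = 3: row 5 has {1,2,4,5,6,7,9}; col 2 has {1,8,9}; box has {1,5,6} → only 3 remains.
C5 = 8: row 5 has {1,2,3,4,5,6,7,9}; col 3 has {1,4,5,6,7}; box has {1,3,5,6} → only 8 remains.
F8 = 1: row 8 has {4,6,8}; col 6 has {2,3,4,6,7,8}; box has {2,3,4,5,6,7,8,9} → only 1 remains.
H8 = 7: row 8 has {1,4,6,8}; col 8 has {2,3,5,9}; box has {2} → only 7 remains.
J8 = 3: row 8 has {1,4,6,7,8}; col 9 has {1,2,5,9}; box has {2,7} → only 3 remains.
F3 = 9: row 3 has {3,4,5,7}; col 6 has {1,2,3,4,6,7,8}; box has {3,4,7,8} → only 9 remains.
F6 = 5: row 6 has {2,3,6}; col 6 has {1,2,3,4,6,7,8,9}; box has {2,3,4,6,7,8,9} → only 5 remains.
D6 = 1: row 6 has {2,3,5,6}; col 4 has {2,3,4,7,8,9}; box has {2,3,4,5,6,7,8,9} → only 1 remains.
D2 = 5: in row 2, 5 can only go here (every other open cell in that row sees a 5).
J2 = 7: in row 2, 7 can only go here (every other open cell in that row sees a 7).
D1 = 6: row 1 has {1,7,8,9}; col 4 has {1,2,3,4,5,7,8,9}; box has {3,4,5,7,8,9} → only 6 remains.

6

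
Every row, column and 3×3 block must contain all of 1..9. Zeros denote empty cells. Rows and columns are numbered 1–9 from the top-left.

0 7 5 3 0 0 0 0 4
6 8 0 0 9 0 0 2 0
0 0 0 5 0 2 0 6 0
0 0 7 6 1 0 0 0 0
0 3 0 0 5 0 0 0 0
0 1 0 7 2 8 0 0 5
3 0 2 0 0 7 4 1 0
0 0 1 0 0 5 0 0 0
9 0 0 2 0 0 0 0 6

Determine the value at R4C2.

R6C1 = 4: row 6 has {1,2,5,7,8}; col 1 has {3,6,9}; box has {1,3,7} → only 4 remains.
R3C1 = 1: row 3 has {2,5,6}; col 1 has {3,4,6,9}; box has {5,6,7,8} → only 1 remains.
R1C1 = 2: row 1 has {3,4,5,7}; col 1 has {1,3,4,6,9}; box has {1,5,6,7,8} → only 2 remains.
R5C1 = 8: row 5 has {3,5}; col 1 has {1,2,3,4,6,9}; box has {1,3,4,7} → only 8 remains.
R8C1 = 7: row 8 has {1,5}; col 1 has {1,2,3,4,6,8,9}; box has {1,2,3,9} → only 7 remains.
R4C1 = 5: row 4 has {1,6,7}; col 1 has {1,2,3,4,6,7,8,9}; box has {1,3,4,7,8} → only 5 remains.
R2C7 = 5: in row 2, 5 can only go here (every other open cell in that row sees a 5).
R2C9 = 7: in row 2, 7 can only go here (every other open cell in that row sees a 7).
R2C3 = 3: in row 2, 3 can only go here (every other open cell in that row sees a 3).
R3C5 = 7: in row 3, 7 can only go here (every other open cell in that row sees a 7).
R7C2 = 5: in row 7, 5 can only go here (every other open cell in that row sees a 5).
R9C2 = 4: row 9 has {2,6,9}; col 2 has {1,3,5,7,8}; box has {1,2,3,5,7,9} → only 4 remains.
R9C3 = 8: row 9 has {2,4,6,9}; col 3 has {1,2,3,5,7}; box has {1,2,3,4,5,7,9} → only 8 remains.
R9C5 = 3: row 9 has {2,4,6,8,9}; col 5 has {1,2,5,7,9}; box has {2,5,7} → only 3 remains.
R9C6 = 1: row 9 has {2,3,4,6,8,9}; col 6 has {2,5,7,8}; box has {2,3,5,7} → only 1 remains.
R9C7 = 7: row 9 has {1,2,3,4,6,8,9}; col 7 has {4,5}; box has {1,4,6} → only 7 remains.
R9C8 = 5: row 9 has {1,2,3,4,6,7,8,9}; col 8 has {1,2,6}; box has {1,4,6,7} → only 5 remains.
R1C6 = 6: row 1 has {2,3,4,5,7}; col 6 has {1,2,5,7,8}; box has {2,3,5,7,9} → only 6 remains.
R2C6 = 4: row 2 has {2,3,5,6,7,8,9}; col 6 has {1,2,5,6,7,8}; box has {2,3,5,6,7,9} → only 4 remains.
R3C2 = 9: row 3 has {1,2,5,6,7}; col 2 has {1,3,4,5,7,8}; box has {1,2,3,5,6,7,8} → only 9 remains.
R3C3 = 4: row 3 has {1,2,5,6,7,9}; col 3 has {1,2,3,5,7,8}; box has {1,2,3,5,6,7,8,9} → only 4 remains.
R4C2 = 2: row 4 has {1,5,6,7}; col 2 has {1,3,4,5,7,8,9}; box has {1,3,4,5,7,8} → only 2 remains.

2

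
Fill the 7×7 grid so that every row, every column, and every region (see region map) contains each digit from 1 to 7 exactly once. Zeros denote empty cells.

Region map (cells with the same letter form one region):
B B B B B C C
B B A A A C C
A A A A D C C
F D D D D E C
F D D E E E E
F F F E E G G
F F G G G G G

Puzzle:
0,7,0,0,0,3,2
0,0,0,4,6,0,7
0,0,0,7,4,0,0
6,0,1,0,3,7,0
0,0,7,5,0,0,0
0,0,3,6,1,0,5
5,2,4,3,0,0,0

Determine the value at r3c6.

5

r1c4 = 1: row 1 has {2,3,7}; col 4 has {3,4,5,6,7}; region has {7} → only 1 remains.
r1c5 = 5: row 1 has {1,2,3,7}; col 5 has {1,3,4,6}; region has {1,7} → only 5 remains.
r2c2 = 3: row 2 has {4,6,7}; col 2 has {2,7}; region has {1,5,7} → only 3 remains.
r4c2 = 5: row 4 has {1,3,6,7}; col 2 has {2,3,7}; region has {1,3,4,7} → only 5 remains.
r4c4 = 2: row 4 has {1,3,5,6,7}; col 4 has {1,3,4,5,6,7}; region has {1,3,4,5,7} → only 2 remains.
r4c7 = 4: row 4 has {1,2,3,5,6,7}; col 7 has {2,5,7}; region has {2,3,7} → only 4 remains.
r5c2 = 6: row 5 has {5,7}; col 2 has {2,3,5,7}; region has {1,2,3,4,5,7} → only 6 remains.
r5c5 = 2: row 5 has {5,6,7}; col 5 has {1,3,4,5,6}; region has {1,5,6,7} → only 2 remains.
r5c6 = 4: row 5 has {2,5,6,7}; col 6 has {3,7}; region has {1,2,5,6,7} → only 4 remains.
r5c7 = 3: row 5 has {2,4,5,6,7}; col 7 has {2,4,5,7}; region has {1,2,4,5,6,7} → only 3 remains.
r6c2 = 4: row 6 has {1,3,5,6}; col 2 has {2,3,5,6,7}; region has {2,3,5,6} → only 4 remains.
r6c6 = 2: row 6 has {1,3,4,5,6}; col 6 has {3,4,7}; region has {3,4,5} → only 2 remains.
r7c5 = 7: row 7 has {2,3,4,5}; col 5 has {1,2,3,4,5,6}; region has {2,3,4,5} → only 7 remains.
r1c1 = 4: row 1 has {1,2,3,5,7}; col 1 has {5,6}; region has {1,3,5,7} → only 4 remains.
r1c3 = 6: row 1 has {1,2,3,4,5,7}; col 3 has {1,3,4,7}; region has {1,3,4,5,7} → only 6 remains.
r2c1 = 2: row 2 has {3,4,6,7}; col 1 has {4,5,6}; region has {1,3,4,5,6,7} → only 2 remains.
r2c3 = 5: row 2 has {2,3,4,6,7}; col 3 has {1,3,4,6,7}; region has {4,6,7} → only 5 remains.
r2c6 = 1: row 2 has {2,3,4,5,6,7}; col 6 has {2,3,4,7}; region has {2,3,4,7} → only 1 remains.
r3c2 = 1: row 3 has {4,7}; col 2 has {2,3,4,5,6,7}; region has {4,5,6,7} → only 1 remains.
r3c3 = 2: row 3 has {1,4,7}; col 3 has {1,3,4,5,6,7}; region has {1,4,5,6,7} → only 2 remains.
r3c7 = 6: row 3 has {1,2,4,7}; col 7 has {2,3,4,5,7}; region has {1,2,3,4,7} → only 6 remains.
r5c1 = 1: row 5 has {2,3,4,5,6,7}; col 1 has {2,4,5,6}; region has {2,3,4,5,6} → only 1 remains.
r6c1 = 7: row 6 has {1,2,3,4,5,6}; col 1 has {1,2,4,5,6}; region has {1,2,3,4,5,6} → only 7 remains.
r7c6 = 6: row 7 has {2,3,4,5,7}; col 6 has {1,2,3,4,7}; region has {2,3,4,5,7} → only 6 remains.
r7c7 = 1: row 7 has {2,3,4,5,6,7}; col 7 has {2,3,4,5,6,7}; region has {2,3,4,5,6,7} → only 1 remains.
r3c1 = 3: row 3 has {1,2,4,6,7}; col 1 has {1,2,4,5,6,7}; region has {1,2,4,5,6,7} → only 3 remains.
r3c6 = 5: row 3 has {1,2,3,4,6,7}; col 6 has {1,2,3,4,6,7}; region has {1,2,3,4,6,7} → only 5 remains.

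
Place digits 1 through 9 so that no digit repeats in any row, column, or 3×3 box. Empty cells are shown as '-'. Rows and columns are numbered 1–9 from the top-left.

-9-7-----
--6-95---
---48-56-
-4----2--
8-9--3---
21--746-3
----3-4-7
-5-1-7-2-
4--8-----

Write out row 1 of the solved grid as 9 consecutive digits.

594762831

row 6, column 3 = 5 (sole candidate).
row 6, column 4 = 9 (sole candidate).
row 6, column 8 = 8 (sole candidate).
row 1, column 1 = 5: in row 1, 5 can only go here (every other open cell in that row sees a 5).
row 3, column 9 = 9 (hidden single in row 3).
row 4, column 6 = 8 (hidden single in row 4).
row 4, column 8 = 9 (hidden single in row 4).
row 8, column 5 = 4 (hidden single in row 8).
row 1, column 3 = 4: in column 3, 4 can only go here (every other open cell in that column sees a 4).
row 2, column 4 = 3 (hidden single in column 4).
row 2, column 2 = 8 (hidden single in box 1).
row 2, column 9 = 2 (hidden single in row 2).
row 2, column 8 = 4 (hidden single in row 2).
row 5, column 9 = 4 (hidden single in row 5).
row 7, column 3 = 8 (hidden single in row 7).
row 8, column 3 = 3 (sole candidate).
row 4, column 3 = 7 (sole candidate).
row 5, column 2 = 6 (sole candidate).
row 7, column 2 = 2 (sole candidate).
row 9, column 2 = 7 (sole candidate).
row 9, column 3 = 1 (sole candidate).
row 3, column 2 = 3 (sole candidate).
row 3, column 3 = 2 (sole candidate).
row 3, column 6 = 1 (sole candidate).
row 4, column 1 = 3 (sole candidate).
row 3, column 1 = 7 (sole candidate).
row 2, column 1 = 1 (sole candidate).
row 2, column 7 = 7 (sole candidate).
row 5, column 7 = 1 (sole candidate).
row 4, column 9 = 5 (sole candidate).
row 5, column 8 = 7 (sole candidate).
row 9, column 9 = 6 (sole candidate).
row 4, column 4 = 6 (sole candidate).
row 4, column 5 = 1 (sole candidate).
row 7, column 4 = 5 (sole candidate).
row 7, column 8 = 1 (sole candidate).
row 8, column 9 = 8 (sole candidate).
row 9, column 5 = 2 (sole candidate).
row 9, column 6 = 9 (sole candidate).
row 9, column 7 = 3 (sole candidate).
row 9, column 8 = 5 (sole candidate).
row 1, column 5 = 6: row 1 has {4,5,7,9}; col 5 has {1,2,3,4,7,8,9}; box has {1,3,4,5,7,8,9} → only 6 remains.
row 1, column 6 = 2: row 1 has {4,5,6,7,9}; col 6 has {1,3,4,5,7,8,9}; box has {1,3,4,5,6,7,8,9} → only 2 remains.
row 1, column 7 = 8: row 1 has {2,4,5,6,7,9}; col 7 has {1,2,3,4,5,6,7}; box has {2,4,5,6,7,9} → only 8 remains.
row 1, column 8 = 3: row 1 has {2,4,5,6,7,8,9}; col 8 has {1,2,4,5,6,7,8,9}; box has {2,4,5,6,7,8,9} → only 3 remains.
row 1, column 9 = 1: row 1 has {2,3,4,5,6,7,8,9}; col 9 has {2,3,4,5,6,7,8,9}; box has {2,3,4,5,6,7,8,9} → only 1 remains.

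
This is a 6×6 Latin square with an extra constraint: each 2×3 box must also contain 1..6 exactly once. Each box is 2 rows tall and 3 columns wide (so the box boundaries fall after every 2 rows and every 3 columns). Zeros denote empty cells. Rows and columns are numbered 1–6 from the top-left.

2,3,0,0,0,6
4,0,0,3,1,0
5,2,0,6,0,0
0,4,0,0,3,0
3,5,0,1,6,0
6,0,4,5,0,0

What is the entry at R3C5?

4

R1C4 = 4: row 1 has {2,3,6}; col 4 has {1,3,5,6}; box has {1,3,6} → only 4 remains.
R1C5 = 5: row 1 has {2,3,4,6}; col 5 has {1,3,6}; box has {1,3,4,6} → only 5 remains.
R2C2 = 6: row 2 has {1,3,4}; col 2 has {2,3,4,5}; box has {2,3,4} → only 6 remains.
R2C3 = 5: row 2 has {1,3,4,6}; col 3 has {4}; box has {2,3,4,6} → only 5 remains.
R2C6 = 2: row 2 has {1,3,4,5,6}; col 6 has {6}; box has {1,3,4,5,6} → only 2 remains.
R3C5 = 4: row 3 has {2,5,6}; col 5 has {1,3,5,6}; box has {3,6} → only 4 remains.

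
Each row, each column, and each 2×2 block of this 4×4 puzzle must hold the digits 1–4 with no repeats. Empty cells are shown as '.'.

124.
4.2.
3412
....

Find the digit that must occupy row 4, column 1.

2

row 1, column 4 = 3 (sole candidate).
row 2, column 2 = 3 (sole candidate).
row 2, column 4 = 1 (sole candidate).
row 4, column 1 = 2: row 4 has {}; col 1 has {1,3,4}; box has {3,4} → only 2 remains.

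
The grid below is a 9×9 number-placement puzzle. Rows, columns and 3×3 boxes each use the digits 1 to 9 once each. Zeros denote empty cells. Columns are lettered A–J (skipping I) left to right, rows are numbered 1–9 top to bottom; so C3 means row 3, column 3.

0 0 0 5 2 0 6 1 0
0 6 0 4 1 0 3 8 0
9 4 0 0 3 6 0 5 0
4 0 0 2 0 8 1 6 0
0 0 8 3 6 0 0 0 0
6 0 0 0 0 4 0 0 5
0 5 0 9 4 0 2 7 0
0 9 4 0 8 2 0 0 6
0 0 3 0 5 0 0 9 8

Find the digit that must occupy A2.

5

C1 = 7: row 1 has {1,2,5,6}; col 3 has {3,4,8}; box has {4,6,9} → only 7 remains.
F1 = 9: row 1 has {1,2,5,6,7}; col 6 has {2,4,6,8}; box has {1,2,3,4,5,6} → only 9 remains.
J1 = 4: row 1 has {1,2,5,6,7,9}; col 9 has {5,6,8}; box has {1,3,5,6,8} → only 4 remains.
F2 = 7: row 2 has {1,3,4,6,8}; col 6 has {2,4,6,8,9}; box has {1,2,3,4,5,6,9} → only 7 remains.
D3 = 8: row 3 has {3,4,5,6,9}; col 4 has {2,3,4,5,9}; box has {1,2,3,4,5,6,7,9} → only 8 remains.
G3 = 7: row 3 has {3,4,5,6,8,9}; col 7 has {1,2,3,6}; box has {1,3,4,5,6,8} → only 7 remains.
J3 = 2: row 3 has {3,4,5,6,7,8,9}; col 9 has {4,5,6,8}; box has {1,3,4,5,6,7,8} → only 2 remains.
G8 = 5: row 8 has {2,4,6,8,9}; col 7 has {1,2,3,6,7}; box has {2,6,7,8,9} → only 5 remains.
H8 = 3: row 8 has {2,4,5,6,8,9}; col 8 has {1,5,6,7,8,9}; box has {2,5,6,7,8,9} → only 3 remains.
F9 = 1: row 9 has {3,5,8,9}; col 6 has {2,4,6,7,8,9}; box has {2,4,5,8,9} → only 1 remains.
G9 = 4: row 9 has {1,3,5,8,9}; col 7 has {1,2,3,5,6,7}; box has {2,3,5,6,7,8,9} → only 4 remains.
J2 = 9: row 2 has {1,3,4,6,7,8}; col 9 has {2,4,5,6,8}; box has {1,2,3,4,5,6,7,8} → only 9 remains.
C3 = 1: row 3 has {2,3,4,5,6,7,8,9}; col 3 has {3,4,7,8}; box has {4,6,7,9} → only 1 remains.
F5 = 5: row 5 has {3,6,8}; col 6 has {1,2,4,6,7,8,9}; box has {2,3,4,6,8} → only 5 remains.
G5 = 9: row 5 has {3,5,6,8}; col 7 has {1,2,3,4,5,6,7}; box has {1,5,6} → only 9 remains.
J5 = 7: row 5 has {3,5,6,8,9}; col 9 has {2,4,5,6,8,9}; box has {1,5,6,9} → only 7 remains.
G6 = 8: row 6 has {4,5,6}; col 7 has {1,2,3,4,5,6,7,9}; box has {1,5,6,7,9} → only 8 remains.
H6 = 2: row 6 has {4,5,6,8}; col 8 has {1,3,5,6,7,8,9}; box has {1,5,6,7,8,9} → only 2 remains.
C7 = 6: row 7 has {2,4,5,7,9}; col 3 has {1,3,4,7,8}; box has {3,4,5,9} → only 6 remains.
F7 = 3: row 7 has {2,4,5,6,7,9}; col 6 has {1,2,4,5,6,7,8,9}; box has {1,2,4,5,8,9} → only 3 remains.
J7 = 1: row 7 has {2,3,4,5,6,7,9}; col 9 has {2,4,5,6,7,8,9}; box has {2,3,4,5,6,7,8,9} → only 1 remains.
D8 = 7: row 8 has {2,3,4,5,6,8,9}; col 4 has {2,3,4,5,8,9}; box has {1,2,3,4,5,8,9} → only 7 remains.
D9 = 6: row 9 has {1,3,4,5,8,9}; col 4 has {2,3,4,5,7,8,9}; box has {1,2,3,4,5,7,8,9} → only 6 remains.
J4 = 3: row 4 has {1,2,4,6,8}; col 9 has {1,2,4,5,6,7,8,9}; box has {1,2,5,6,7,8,9} → only 3 remains.
H5 = 4: row 5 has {3,5,6,7,8,9}; col 8 has {1,2,3,5,6,7,8,9}; box has {1,2,3,5,6,7,8,9} → only 4 remains.
C6 = 9: row 6 has {2,4,5,6,8}; col 3 has {1,3,4,6,7,8}; box has {4,6,8} → only 9 remains.
D6 = 1: row 6 has {2,4,5,6,8,9}; col 4 has {2,3,4,5,6,7,8,9}; box has {2,3,4,5,6,8} → only 1 remains.
E6 = 7: row 6 has {1,2,4,5,6,8,9}; col 5 has {1,2,3,4,5,6,8}; box has {1,2,3,4,5,6,8} → only 7 remains.
A7 = 8: row 7 has {1,2,3,4,5,6,7,9}; col 1 has {4,6,9}; box has {3,4,5,6,9} → only 8 remains.
A8 = 1: row 8 has {2,3,4,5,6,7,8,9}; col 1 has {4,6,8,9}; box has {3,4,5,6,8,9} → only 1 remains.
A1 = 3: row 1 has {1,2,4,5,6,7,9}; col 1 has {1,4,6,8,9}; box has {1,4,6,7,9} → only 3 remains.
B1 = 8: row 1 has {1,2,3,4,5,6,7,9}; col 2 has {4,5,6,9}; box has {1,3,4,6,7,9} → only 8 remains.
B4 = 7: row 4 has {1,2,3,4,6,8}; col 2 has {4,5,6,8,9}; box has {4,6,8,9} → only 7 remains.
C4 = 5: row 4 has {1,2,3,4,6,7,8}; col 3 has {1,3,4,6,7,8,9}; box has {4,6,7,8,9} → only 5 remains.
E4 = 9: row 4 has {1,2,3,4,5,6,7,8}; col 5 has {1,2,3,4,5,6,7,8}; box has {1,2,3,4,5,6,7,8} → only 9 remains.
A5 = 2: row 5 has {3,4,5,6,7,8,9}; col 1 has {1,3,4,6,8,9}; box has {4,5,6,7,8,9} → only 2 remains.
B5 = 1: row 5 has {2,3,4,5,6,7,8,9}; col 2 has {4,5,6,7,8,9}; box has {2,4,5,6,7,8,9} → only 1 remains.
B6 = 3: row 6 has {1,2,4,5,6,7,8,9}; col 2 has {1,4,5,6,7,8,9}; box has {1,2,4,5,6,7,8,9} → only 3 remains.
A9 = 7: row 9 has {1,3,4,5,6,8,9}; col 1 has {1,2,3,4,6,8,9}; box has {1,3,4,5,6,8,9} → only 7 remains.
B9 = 2: row 9 has {1,3,4,5,6,7,8,9}; col 2 has {1,3,4,5,6,7,8,9}; box has {1,3,4,5,6,7,8,9} → only 2 remains.
A2 = 5: row 2 has {1,3,4,6,7,8,9}; col 1 has {1,2,3,4,6,7,8,9}; box has {1,3,4,6,7,8,9} → only 5 remains.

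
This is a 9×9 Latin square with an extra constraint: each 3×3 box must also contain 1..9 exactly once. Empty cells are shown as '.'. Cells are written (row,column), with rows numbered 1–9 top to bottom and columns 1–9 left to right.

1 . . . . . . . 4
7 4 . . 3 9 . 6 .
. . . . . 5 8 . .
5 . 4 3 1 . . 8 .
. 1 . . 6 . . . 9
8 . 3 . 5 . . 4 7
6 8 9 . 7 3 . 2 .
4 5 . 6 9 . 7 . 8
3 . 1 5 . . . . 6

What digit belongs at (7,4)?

4

(4,9) = 2: row 4 has {1,3,4,5,8}; col 9 has {4,6,7,8,9}; box has {4,7,8,9} → only 2 remains.
(5,1) = 2: row 5 has {1,6,9}; col 1 has {1,3,4,5,6,7,8}; box has {1,3,4,5,8} → only 2 remains.
(5,3) = 7: row 5 has {1,2,6,9}; col 3 has {1,3,4,9}; box has {1,2,3,4,5,8} → only 7 remains.
(6,6) = 2: row 6 has {3,4,5,7,8}; col 6 has {3,5,9}; box has {1,3,5,6} → only 2 remains.
(8,3) = 2: row 8 has {4,5,6,7,8,9}; col 3 has {1,3,4,7,9}; box has {1,3,4,5,6,8,9} → only 2 remains.
(8,6) = 1: row 8 has {2,4,5,6,7,8,9}; col 6 has {2,3,5,9}; box has {3,5,6,7,9} → only 1 remains.
(8,8) = 3: row 8 has {1,2,4,5,6,7,8,9}; col 8 has {2,4,6,8}; box has {2,6,7,8} → only 3 remains.
(9,2) = 7: row 9 has {1,3,5,6}; col 2 has {1,4,5,8}; box has {1,2,3,4,5,6,8,9} → only 7 remains.
(9,8) = 9: row 9 has {1,3,5,6,7}; col 8 has {2,3,4,6,8}; box has {2,3,6,7,8} → only 9 remains.
(3,1) = 9: row 3 has {5,8}; col 1 has {1,2,3,4,5,6,7,8}; box has {1,4,7} → only 9 remains.
(3,3) = 6: row 3 has {5,8,9}; col 3 has {1,2,3,4,7,9}; box has {1,4,7,9} → only 6 remains.
(4,6) = 7: row 4 has {1,2,3,4,5,8}; col 6 has {1,2,3,5,9}; box has {1,2,3,5,6} → only 7 remains.
(4,7) = 6: row 4 has {1,2,3,4,5,7,8}; col 7 has {7,8}; box has {2,4,7,8,9} → only 6 remains.
(5,8) = 5: row 5 has {1,2,6,7,9}; col 8 has {2,3,4,6,8,9}; box has {2,4,6,7,8,9} → only 5 remains.
(6,4) = 9: row 6 has {2,3,4,5,7,8}; col 4 has {3,5,6}; box has {1,2,3,5,6,7} → only 9 remains.
(6,7) = 1: row 6 has {2,3,4,5,7,8,9}; col 7 has {6,7,8}; box has {2,4,5,6,7,8,9} → only 1 remains.
(7,4) = 4: row 7 has {2,3,6,7,8,9}; col 4 has {3,5,6,9}; box has {1,3,5,6,7,9} → only 4 remains.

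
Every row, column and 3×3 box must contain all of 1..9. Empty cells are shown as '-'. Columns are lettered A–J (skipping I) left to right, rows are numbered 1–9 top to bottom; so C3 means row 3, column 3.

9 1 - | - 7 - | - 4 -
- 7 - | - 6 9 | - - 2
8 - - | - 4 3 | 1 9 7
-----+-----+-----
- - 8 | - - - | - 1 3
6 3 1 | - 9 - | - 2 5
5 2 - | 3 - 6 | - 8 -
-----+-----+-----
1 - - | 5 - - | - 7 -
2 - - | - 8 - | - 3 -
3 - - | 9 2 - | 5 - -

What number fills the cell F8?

7

A2 = 4 (sole candidate).
H2 = 5 (sole candidate).
D3 = 2 (sole candidate).
A4 = 7 (sole candidate).
D4 = 4 (sole candidate).
E4 = 5 (sole candidate).
F4 = 2 (sole candidate).
E6 = 1 (sole candidate).
E7 = 3 (sole candidate).
F7 = 4 (sole candidate).
H9 = 6 (sole candidate).
D1 = 8 (sole candidate).
F1 = 5 (sole candidate).
J1 = 6 (sole candidate).
C2 = 3 (sole candidate).
D2 = 1 (sole candidate).
G2 = 8 (sole candidate).
B4 = 9 (sole candidate).
G4 = 6 (sole candidate).
D5 = 7 (sole candidate).
F5 = 8 (sole candidate).
G5 = 4 (sole candidate).
C6 = 4 (sole candidate).
J6 = 9 (sole candidate).
J7 = 8 (sole candidate).
D8 = 6 (sole candidate).
G8 = 9 (sole candidate).
C9 = 7 (sole candidate).
F9 = 1 (sole candidate).
J9 = 4 (sole candidate).
C1 = 2 (sole candidate).
G1 = 3 (sole candidate).
G6 = 7 (sole candidate).
B7 = 6 (sole candidate).
C7 = 9 (sole candidate).
G7 = 2 (sole candidate).
C8 = 5 (sole candidate).
F8 = 7: row 8 has {2,3,5,6,8,9}; col 6 has {1,2,3,4,5,6,8,9}; box has {1,2,3,4,5,6,8,9} → only 7 remains.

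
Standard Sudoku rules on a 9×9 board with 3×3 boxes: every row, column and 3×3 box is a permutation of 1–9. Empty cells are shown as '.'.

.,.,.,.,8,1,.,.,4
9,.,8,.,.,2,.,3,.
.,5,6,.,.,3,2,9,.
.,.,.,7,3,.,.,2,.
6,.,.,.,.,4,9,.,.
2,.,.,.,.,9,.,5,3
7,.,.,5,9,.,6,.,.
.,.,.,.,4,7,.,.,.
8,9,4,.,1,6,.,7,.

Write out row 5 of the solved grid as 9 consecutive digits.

r1c1 = 3 (sole candidate).
r1c8 = 6 (sole candidate).
r3c4 = 4 (sole candidate).
r3c5 = 7 (sole candidate).
r6c5 = 6 (sole candidate).
r7c6 = 8 (sole candidate).
r1c4 = 9 (sole candidate).
r2c4 = 6 (sole candidate).
r2c5 = 5 (sole candidate).
r3c1 = 1 (sole candidate).
r3c9 = 8 (sole candidate).
r4c6 = 5 (sole candidate).
r5c5 = 2: row 5 has {4,6,9}; col 5 has {1,3,4,5,6,7,8,9}; box has {3,4,5,6,7,9} → only 2 remains.
r8c1 = 5 (sole candidate).
r4c1 = 4 (sole candidate).
r1c7 = 5 (hidden single in row 1).
r9c7 = 3 (sole candidate).
r9c4 = 2 (sole candidate).
r9c9 = 5 (sole candidate).
r8c4 = 3 (sole candidate).
r2c2 = 4 (hidden single in row 2).
r4c9 = 6 (hidden single in row 4).
r4c3 = 9 (hidden single in row 4).
r5c3 = 5: in row 5, 5 can only go here (every other open cell in that row sees a 5).
r5c2 = 3: in row 5, 3 can only go here (every other open cell in that row sees a 3).
r5c9 = 7: in row 5, 7 can only go here (every other open cell in that row sees a 7).
r2c9 = 1 (sole candidate).
r7c9 = 2 (sole candidate).
r8c9 = 9 (sole candidate).
r2c7 = 7 (sole candidate).
r7c2 = 1 (sole candidate).
r7c3 = 3 (sole candidate).
r7c8 = 4 (sole candidate).
r8c3 = 2 (sole candidate).
r1c3 = 7 (sole candidate).
r4c2 = 8 (sole candidate).
r4c7 = 1 (sole candidate).
r5c8 = 8: row 5 has {2,3,4,5,6,7,9}; col 8 has {2,3,4,5,6,7,9}; box has {1,2,3,5,6,7,9} → only 8 remains.
r6c2 = 7 (sole candidate).
r6c3 = 1 (sole candidate).
r6c4 = 8 (sole candidate).
r6c7 = 4 (sole candidate).
r8c2 = 6 (sole candidate).
r8c7 = 8 (sole candidate).
r8c8 = 1 (sole candidate).
r1c2 = 2 (sole candidate).
r5c4 = 1: row 5 has {2,3,4,5,6,7,8,9}; col 4 has {2,3,4,5,6,7,8,9}; box has {2,3,4,5,6,7,8,9} → only 1 remains.

635124987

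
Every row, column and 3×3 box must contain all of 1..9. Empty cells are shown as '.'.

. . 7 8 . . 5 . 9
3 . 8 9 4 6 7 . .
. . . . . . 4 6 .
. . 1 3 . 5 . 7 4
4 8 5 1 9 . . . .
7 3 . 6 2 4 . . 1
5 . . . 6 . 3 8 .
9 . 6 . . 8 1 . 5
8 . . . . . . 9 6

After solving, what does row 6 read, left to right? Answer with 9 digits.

r2c9 = 2: row 2 has {3,4,6,7,8,9}; col 9 has {1,4,5,6,9}; box has {4,5,6,7,9} → only 2 remains.
r4c5 = 8: row 4 has {1,3,4,5,7}; col 5 has {2,4,6,9}; box has {1,2,3,4,5,6,9} → only 8 remains.
r5c6 = 7: row 5 has {1,4,5,8,9}; col 6 has {4,5,6,8}; box has {1,2,3,4,5,6,8,9} → only 7 remains.
r5c9 = 3: row 5 has {1,4,5,7,8,9}; col 9 has {1,2,4,5,6,9}; box has {1,4,7} → only 3 remains.
r6c3 = 9: row 6 has {1,2,3,4,6,7}; col 3 has {1,5,6,7,8}; box has {1,3,4,5,7,8} → only 9 remains.
r6c7 = 8: row 6 has {1,2,3,4,6,7,9}; col 7 has {1,3,4,5,7}; box has {1,3,4,7} → only 8 remains.
r6c8 = 5: row 6 has {1,2,3,4,6,7,8,9}; col 8 has {6,7,8,9}; box has {1,3,4,7,8} → only 5 remains.

739624851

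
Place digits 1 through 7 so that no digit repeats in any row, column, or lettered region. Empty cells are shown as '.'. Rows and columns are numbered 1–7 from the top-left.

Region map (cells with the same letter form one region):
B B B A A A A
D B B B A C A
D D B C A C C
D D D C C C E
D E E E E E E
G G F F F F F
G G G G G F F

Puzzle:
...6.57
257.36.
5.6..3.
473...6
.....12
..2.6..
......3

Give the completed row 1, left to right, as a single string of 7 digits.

row 3, column 2 = 1 (sole candidate).
row 3, column 7 = 4 (sole candidate).
row 4, column 6 = 2 (sole candidate).
row 5, column 1 = 6 (sole candidate).
row 2, column 7 = 1 (sole candidate).
row 3, column 4 = 7 (sole candidate).
row 3, column 5 = 2 (sole candidate).
row 6, column 7 = 5 (sole candidate).
row 1, column 5 = 4: row 1 has {5,6,7}; col 5 has {2,3,6}; region has {1,2,3,5,6,7} → only 4 remains.
row 2, column 4 = 4 (sole candidate).
row 6, column 4 = 1 (sole candidate).
row 1, column 3 = 1: row 1 has {4,5,6,7}; col 3 has {2,3,6,7}; region has {4,5,6,7} → only 1 remains.
row 4, column 4 = 5 (sole candidate).
row 4, column 5 = 1 (sole candidate).
row 5, column 4 = 3 (sole candidate).
row 7, column 4 = 2 (sole candidate).
row 1, column 1 = 3: row 1 has {1,4,5,6,7}; col 1 has {2,4,5,6}; region has {1,4,5,6,7} → only 3 remains.
row 1, column 2 = 2: row 1 has {1,3,4,5,6,7}; col 2 has {1,5,7}; region has {1,3,4,5,6,7} → only 2 remains.

3216457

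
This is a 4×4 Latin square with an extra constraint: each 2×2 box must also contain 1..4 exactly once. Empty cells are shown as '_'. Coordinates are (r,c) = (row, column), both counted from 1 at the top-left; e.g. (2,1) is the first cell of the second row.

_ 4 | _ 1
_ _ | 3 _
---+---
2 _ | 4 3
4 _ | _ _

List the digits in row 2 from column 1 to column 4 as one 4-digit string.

(1,1) = 3: row 1 has {1,4}; col 1 has {2,4}; box has {4} → only 3 remains.
(1,3) = 2: row 1 has {1,3,4}; col 3 has {3,4}; box has {1,3} → only 2 remains.
(2,1) = 1: row 2 has {3}; col 1 has {2,3,4}; box has {3,4} → only 1 remains.
(2,2) = 2: row 2 has {1,3}; col 2 has {4}; box has {1,3,4} → only 2 remains.
(2,4) = 4: row 2 has {1,2,3}; col 4 has {1,3}; box has {1,2,3} → only 4 remains.

1234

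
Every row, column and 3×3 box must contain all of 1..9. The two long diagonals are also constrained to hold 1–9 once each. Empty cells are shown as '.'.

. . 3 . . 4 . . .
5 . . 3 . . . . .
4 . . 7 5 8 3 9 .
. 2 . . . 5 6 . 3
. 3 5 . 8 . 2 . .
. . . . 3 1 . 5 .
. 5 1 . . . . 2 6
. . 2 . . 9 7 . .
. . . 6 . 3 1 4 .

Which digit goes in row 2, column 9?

1

row 3, column 3 = 6 (sole candidate).
row 7, column 6 = 7 (sole candidate).
row 7, column 7 = 9 (sole candidate).
row 8, column 8 = 3 (sole candidate).
row 9, column 5 = 2 (sole candidate).
row 9, column 9 = 5 (sole candidate).
row 2, column 2 = 7 (sole candidate).
row 2, column 8 = 6 (sole candidate).
row 3, column 2 = 1 (sole candidate).
row 3, column 9 = 2 (sole candidate).
row 4, column 4 = 4 (sole candidate).
row 5, column 4 = 9 (sole candidate).
row 5, column 6 = 6 (sole candidate).
row 6, column 4 = 2 (sole candidate).
row 7, column 4 = 8 (sole candidate).
row 7, column 5 = 4 (sole candidate).
row 8, column 2 = 4 (sole candidate).
row 8, column 5 = 1 (sole candidate).
row 8, column 9 = 8 (sole candidate).
row 1, column 1 = 2 (sole candidate).
row 1, column 4 = 1 (sole candidate).
row 1, column 9 = 7 (sole candidate).
row 2, column 5 = 9 (sole candidate).
row 2, column 6 = 2 (sole candidate).
row 4, column 5 = 7 (sole candidate).
row 7, column 1 = 3 (sole candidate).
row 8, column 1 = 6 (sole candidate).
row 8, column 4 = 5 (sole candidate).
row 9, column 1 = 9 (sole candidate).
row 9, column 2 = 8 (sole candidate).
row 9, column 3 = 7 (sole candidate).
row 1, column 2 = 9 (sole candidate).
row 1, column 5 = 6 (sole candidate).
row 1, column 8 = 8 (sole candidate).
row 2, column 3 = 8 (sole candidate).
row 2, column 7 = 4 (sole candidate).
row 2, column 9 = 1: row 2 has {2,3,4,5,6,7,8,9}; col 9 has {2,3,5,6,7,8}; box has {2,3,4,6,7,8,9} → only 1 remains.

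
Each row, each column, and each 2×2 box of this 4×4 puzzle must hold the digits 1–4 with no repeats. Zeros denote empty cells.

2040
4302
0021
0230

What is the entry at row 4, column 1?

1

row 1, column 2 = 1: row 1 has {2,4}; col 2 has {2,3}; box has {2,3,4} → only 1 remains.
row 1, column 4 = 3: row 1 has {1,2,4}; col 4 has {1,2}; box has {2,4} → only 3 remains.
row 2, column 3 = 1: row 2 has {2,3,4}; col 3 has {2,3,4}; box has {2,3,4} → only 1 remains.
row 3, column 1 = 3: row 3 has {1,2}; col 1 has {2,4}; box has {2} → only 3 remains.
row 3, column 2 = 4: row 3 has {1,2,3}; col 2 has {1,2,3}; box has {2,3} → only 4 remains.
row 4, column 1 = 1: row 4 has {2,3}; col 1 has {2,3,4}; box has {2,3,4} → only 1 remains.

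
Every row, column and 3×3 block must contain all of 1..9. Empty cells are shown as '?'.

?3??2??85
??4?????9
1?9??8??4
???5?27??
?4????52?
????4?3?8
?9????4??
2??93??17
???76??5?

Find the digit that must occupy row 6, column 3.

2

row 1, column 6 = 9 (hidden single in row 1).
row 1, column 4 = 4 (hidden single in row 1).
row 1, column 7 = 1 (hidden single in row 1).
row 4, column 8 = 4 (hidden single in row 4).
row 8, column 6 = 4 (hidden single in row 8).
row 9, column 6 = 1 (sole candidate).
row 7, column 6 = 5 (sole candidate).
row 9, column 2 = 8 (sole candidate).
row 9, column 3 = 3 (sole candidate).
row 9, column 9 = 2 (sole candidate).
row 7, column 5 = 8 (sole candidate).
row 9, column 1 = 4 (sole candidate).
row 9, column 7 = 9 (sole candidate).
row 7, column 4 = 2 (sole candidate).
row 2, column 1 = 8 (hidden single in row 2).
row 4, column 1 = 3 (hidden single in row 4).
row 4, column 3 = 8 (hidden single in row 4).
row 4, column 5 = 9 (hidden single in row 4).
row 5, column 4 = 8 (hidden single in row 5).
row 5, column 1 = 9 (hidden single in row 5).
row 5, column 6 = 3 (hidden single in row 5).
row 6, column 8 = 9 (hidden single in row 6).
row 7, column 3 = 1 (hidden single in row 7).
row 7, column 1 = 7 (hidden single in row 7).
row 1, column 1 = 6 (sole candidate).
row 1, column 3 = 7 (sole candidate).
row 5, column 3 = 6 (sole candidate).
row 5, column 9 = 1 (sole candidate).
row 6, column 1 = 5 (sole candidate).
row 6, column 3 = 2: row 6 has {3,4,5,8,9}; col 3 has {1,3,4,6,7,8,9}; box has {3,4,5,6,8,9} → only 2 remains.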